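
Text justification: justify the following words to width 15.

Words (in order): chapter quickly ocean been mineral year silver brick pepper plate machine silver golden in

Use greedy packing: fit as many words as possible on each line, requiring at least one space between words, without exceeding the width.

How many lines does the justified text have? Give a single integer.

Line 1: ['chapter', 'quickly'] (min_width=15, slack=0)
Line 2: ['ocean', 'been'] (min_width=10, slack=5)
Line 3: ['mineral', 'year'] (min_width=12, slack=3)
Line 4: ['silver', 'brick'] (min_width=12, slack=3)
Line 5: ['pepper', 'plate'] (min_width=12, slack=3)
Line 6: ['machine', 'silver'] (min_width=14, slack=1)
Line 7: ['golden', 'in'] (min_width=9, slack=6)
Total lines: 7

Answer: 7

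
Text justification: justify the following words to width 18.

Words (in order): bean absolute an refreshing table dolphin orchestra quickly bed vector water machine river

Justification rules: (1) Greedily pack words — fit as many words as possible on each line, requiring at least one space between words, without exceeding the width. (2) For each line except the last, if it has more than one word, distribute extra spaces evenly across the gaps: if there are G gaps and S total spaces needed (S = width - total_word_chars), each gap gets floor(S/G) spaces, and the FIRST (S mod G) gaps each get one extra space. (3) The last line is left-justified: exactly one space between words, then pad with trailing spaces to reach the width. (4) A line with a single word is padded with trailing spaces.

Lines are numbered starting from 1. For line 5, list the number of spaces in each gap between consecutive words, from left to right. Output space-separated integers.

Line 1: ['bean', 'absolute', 'an'] (min_width=16, slack=2)
Line 2: ['refreshing', 'table'] (min_width=16, slack=2)
Line 3: ['dolphin', 'orchestra'] (min_width=17, slack=1)
Line 4: ['quickly', 'bed', 'vector'] (min_width=18, slack=0)
Line 5: ['water', 'machine'] (min_width=13, slack=5)
Line 6: ['river'] (min_width=5, slack=13)

Answer: 6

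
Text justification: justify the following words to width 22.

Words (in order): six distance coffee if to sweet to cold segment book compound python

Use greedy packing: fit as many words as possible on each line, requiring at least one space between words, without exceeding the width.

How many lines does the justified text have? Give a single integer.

Answer: 4

Derivation:
Line 1: ['six', 'distance', 'coffee', 'if'] (min_width=22, slack=0)
Line 2: ['to', 'sweet', 'to', 'cold'] (min_width=16, slack=6)
Line 3: ['segment', 'book', 'compound'] (min_width=21, slack=1)
Line 4: ['python'] (min_width=6, slack=16)
Total lines: 4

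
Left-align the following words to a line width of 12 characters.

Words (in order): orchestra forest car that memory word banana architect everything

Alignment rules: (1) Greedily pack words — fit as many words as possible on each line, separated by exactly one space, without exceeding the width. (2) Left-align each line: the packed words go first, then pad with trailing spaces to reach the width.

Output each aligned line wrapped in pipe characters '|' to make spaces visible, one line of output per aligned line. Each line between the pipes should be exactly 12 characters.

Line 1: ['orchestra'] (min_width=9, slack=3)
Line 2: ['forest', 'car'] (min_width=10, slack=2)
Line 3: ['that', 'memory'] (min_width=11, slack=1)
Line 4: ['word', 'banana'] (min_width=11, slack=1)
Line 5: ['architect'] (min_width=9, slack=3)
Line 6: ['everything'] (min_width=10, slack=2)

Answer: |orchestra   |
|forest car  |
|that memory |
|word banana |
|architect   |
|everything  |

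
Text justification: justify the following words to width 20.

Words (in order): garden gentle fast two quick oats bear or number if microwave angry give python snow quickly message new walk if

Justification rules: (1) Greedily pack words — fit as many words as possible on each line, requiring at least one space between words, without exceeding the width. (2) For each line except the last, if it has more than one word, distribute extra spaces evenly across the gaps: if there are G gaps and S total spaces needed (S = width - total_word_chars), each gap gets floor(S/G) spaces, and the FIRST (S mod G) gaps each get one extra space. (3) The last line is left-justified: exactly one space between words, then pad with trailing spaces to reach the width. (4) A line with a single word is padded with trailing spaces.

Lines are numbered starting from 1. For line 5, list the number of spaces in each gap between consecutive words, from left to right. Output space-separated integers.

Line 1: ['garden', 'gentle', 'fast'] (min_width=18, slack=2)
Line 2: ['two', 'quick', 'oats', 'bear'] (min_width=19, slack=1)
Line 3: ['or', 'number', 'if'] (min_width=12, slack=8)
Line 4: ['microwave', 'angry', 'give'] (min_width=20, slack=0)
Line 5: ['python', 'snow', 'quickly'] (min_width=19, slack=1)
Line 6: ['message', 'new', 'walk', 'if'] (min_width=19, slack=1)

Answer: 2 1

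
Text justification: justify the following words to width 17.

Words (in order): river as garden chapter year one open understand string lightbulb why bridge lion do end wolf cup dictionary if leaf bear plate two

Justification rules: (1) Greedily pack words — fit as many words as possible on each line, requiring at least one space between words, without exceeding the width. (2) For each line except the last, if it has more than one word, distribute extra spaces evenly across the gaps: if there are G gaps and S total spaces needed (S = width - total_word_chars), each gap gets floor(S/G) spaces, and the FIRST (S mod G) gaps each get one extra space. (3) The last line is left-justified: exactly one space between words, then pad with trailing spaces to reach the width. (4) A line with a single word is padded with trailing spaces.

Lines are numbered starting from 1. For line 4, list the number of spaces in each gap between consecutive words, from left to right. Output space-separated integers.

Answer: 2

Derivation:
Line 1: ['river', 'as', 'garden'] (min_width=15, slack=2)
Line 2: ['chapter', 'year', 'one'] (min_width=16, slack=1)
Line 3: ['open', 'understand'] (min_width=15, slack=2)
Line 4: ['string', 'lightbulb'] (min_width=16, slack=1)
Line 5: ['why', 'bridge', 'lion'] (min_width=15, slack=2)
Line 6: ['do', 'end', 'wolf', 'cup'] (min_width=15, slack=2)
Line 7: ['dictionary', 'if'] (min_width=13, slack=4)
Line 8: ['leaf', 'bear', 'plate'] (min_width=15, slack=2)
Line 9: ['two'] (min_width=3, slack=14)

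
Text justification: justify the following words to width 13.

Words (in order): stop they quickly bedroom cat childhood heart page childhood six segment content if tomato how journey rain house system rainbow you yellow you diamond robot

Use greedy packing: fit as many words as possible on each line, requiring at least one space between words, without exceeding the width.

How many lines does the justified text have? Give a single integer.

Line 1: ['stop', 'they'] (min_width=9, slack=4)
Line 2: ['quickly'] (min_width=7, slack=6)
Line 3: ['bedroom', 'cat'] (min_width=11, slack=2)
Line 4: ['childhood'] (min_width=9, slack=4)
Line 5: ['heart', 'page'] (min_width=10, slack=3)
Line 6: ['childhood', 'six'] (min_width=13, slack=0)
Line 7: ['segment'] (min_width=7, slack=6)
Line 8: ['content', 'if'] (min_width=10, slack=3)
Line 9: ['tomato', 'how'] (min_width=10, slack=3)
Line 10: ['journey', 'rain'] (min_width=12, slack=1)
Line 11: ['house', 'system'] (min_width=12, slack=1)
Line 12: ['rainbow', 'you'] (min_width=11, slack=2)
Line 13: ['yellow', 'you'] (min_width=10, slack=3)
Line 14: ['diamond', 'robot'] (min_width=13, slack=0)
Total lines: 14

Answer: 14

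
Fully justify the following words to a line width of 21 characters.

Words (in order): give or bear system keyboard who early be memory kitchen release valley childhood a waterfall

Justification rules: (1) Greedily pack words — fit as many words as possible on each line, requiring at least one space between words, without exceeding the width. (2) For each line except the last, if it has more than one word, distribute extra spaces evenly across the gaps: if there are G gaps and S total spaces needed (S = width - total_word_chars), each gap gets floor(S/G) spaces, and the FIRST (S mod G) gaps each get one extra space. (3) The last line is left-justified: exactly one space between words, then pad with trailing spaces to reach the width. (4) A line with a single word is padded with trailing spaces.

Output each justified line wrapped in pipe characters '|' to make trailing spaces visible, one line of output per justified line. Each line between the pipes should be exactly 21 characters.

Line 1: ['give', 'or', 'bear', 'system'] (min_width=19, slack=2)
Line 2: ['keyboard', 'who', 'early', 'be'] (min_width=21, slack=0)
Line 3: ['memory', 'kitchen'] (min_width=14, slack=7)
Line 4: ['release', 'valley'] (min_width=14, slack=7)
Line 5: ['childhood', 'a', 'waterfall'] (min_width=21, slack=0)

Answer: |give  or  bear system|
|keyboard who early be|
|memory        kitchen|
|release        valley|
|childhood a waterfall|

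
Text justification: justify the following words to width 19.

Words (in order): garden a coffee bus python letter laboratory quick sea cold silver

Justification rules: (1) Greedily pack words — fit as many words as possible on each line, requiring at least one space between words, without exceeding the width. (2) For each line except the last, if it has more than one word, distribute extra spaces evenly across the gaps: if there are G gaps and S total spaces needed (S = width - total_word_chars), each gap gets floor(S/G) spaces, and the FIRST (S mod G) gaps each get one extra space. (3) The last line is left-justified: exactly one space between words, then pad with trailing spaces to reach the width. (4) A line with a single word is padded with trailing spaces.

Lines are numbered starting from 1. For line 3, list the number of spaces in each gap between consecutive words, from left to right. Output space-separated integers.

Answer: 4

Derivation:
Line 1: ['garden', 'a', 'coffee', 'bus'] (min_width=19, slack=0)
Line 2: ['python', 'letter'] (min_width=13, slack=6)
Line 3: ['laboratory', 'quick'] (min_width=16, slack=3)
Line 4: ['sea', 'cold', 'silver'] (min_width=15, slack=4)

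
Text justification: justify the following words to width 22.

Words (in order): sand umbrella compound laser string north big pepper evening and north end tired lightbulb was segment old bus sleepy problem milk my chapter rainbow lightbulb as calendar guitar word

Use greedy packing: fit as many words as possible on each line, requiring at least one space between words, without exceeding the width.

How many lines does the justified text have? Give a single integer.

Answer: 9

Derivation:
Line 1: ['sand', 'umbrella', 'compound'] (min_width=22, slack=0)
Line 2: ['laser', 'string', 'north', 'big'] (min_width=22, slack=0)
Line 3: ['pepper', 'evening', 'and'] (min_width=18, slack=4)
Line 4: ['north', 'end', 'tired'] (min_width=15, slack=7)
Line 5: ['lightbulb', 'was', 'segment'] (min_width=21, slack=1)
Line 6: ['old', 'bus', 'sleepy', 'problem'] (min_width=22, slack=0)
Line 7: ['milk', 'my', 'chapter'] (min_width=15, slack=7)
Line 8: ['rainbow', 'lightbulb', 'as'] (min_width=20, slack=2)
Line 9: ['calendar', 'guitar', 'word'] (min_width=20, slack=2)
Total lines: 9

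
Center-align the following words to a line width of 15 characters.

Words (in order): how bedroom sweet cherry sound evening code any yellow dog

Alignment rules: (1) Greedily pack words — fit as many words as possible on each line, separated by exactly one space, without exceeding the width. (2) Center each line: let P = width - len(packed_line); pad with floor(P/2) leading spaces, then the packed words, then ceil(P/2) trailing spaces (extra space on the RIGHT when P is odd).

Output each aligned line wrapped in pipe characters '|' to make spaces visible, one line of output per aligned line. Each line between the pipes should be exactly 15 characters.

Answer: |  how bedroom  |
| sweet cherry  |
| sound evening |
|code any yellow|
|      dog      |

Derivation:
Line 1: ['how', 'bedroom'] (min_width=11, slack=4)
Line 2: ['sweet', 'cherry'] (min_width=12, slack=3)
Line 3: ['sound', 'evening'] (min_width=13, slack=2)
Line 4: ['code', 'any', 'yellow'] (min_width=15, slack=0)
Line 5: ['dog'] (min_width=3, slack=12)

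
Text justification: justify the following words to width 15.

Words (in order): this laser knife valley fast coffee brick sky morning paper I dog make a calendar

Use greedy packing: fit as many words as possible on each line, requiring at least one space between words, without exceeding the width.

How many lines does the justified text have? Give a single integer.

Answer: 7

Derivation:
Line 1: ['this', 'laser'] (min_width=10, slack=5)
Line 2: ['knife', 'valley'] (min_width=12, slack=3)
Line 3: ['fast', 'coffee'] (min_width=11, slack=4)
Line 4: ['brick', 'sky'] (min_width=9, slack=6)
Line 5: ['morning', 'paper', 'I'] (min_width=15, slack=0)
Line 6: ['dog', 'make', 'a'] (min_width=10, slack=5)
Line 7: ['calendar'] (min_width=8, slack=7)
Total lines: 7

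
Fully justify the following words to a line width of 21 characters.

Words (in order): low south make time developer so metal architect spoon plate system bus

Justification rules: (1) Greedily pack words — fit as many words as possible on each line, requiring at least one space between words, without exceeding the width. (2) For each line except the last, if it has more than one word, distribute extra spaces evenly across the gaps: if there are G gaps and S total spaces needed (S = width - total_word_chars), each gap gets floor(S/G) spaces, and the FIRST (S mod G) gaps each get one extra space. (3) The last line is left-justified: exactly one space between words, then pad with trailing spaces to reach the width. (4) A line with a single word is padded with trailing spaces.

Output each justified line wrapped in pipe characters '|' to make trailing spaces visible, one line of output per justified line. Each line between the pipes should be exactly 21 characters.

Line 1: ['low', 'south', 'make', 'time'] (min_width=19, slack=2)
Line 2: ['developer', 'so', 'metal'] (min_width=18, slack=3)
Line 3: ['architect', 'spoon', 'plate'] (min_width=21, slack=0)
Line 4: ['system', 'bus'] (min_width=10, slack=11)

Answer: |low  south  make time|
|developer   so  metal|
|architect spoon plate|
|system bus           |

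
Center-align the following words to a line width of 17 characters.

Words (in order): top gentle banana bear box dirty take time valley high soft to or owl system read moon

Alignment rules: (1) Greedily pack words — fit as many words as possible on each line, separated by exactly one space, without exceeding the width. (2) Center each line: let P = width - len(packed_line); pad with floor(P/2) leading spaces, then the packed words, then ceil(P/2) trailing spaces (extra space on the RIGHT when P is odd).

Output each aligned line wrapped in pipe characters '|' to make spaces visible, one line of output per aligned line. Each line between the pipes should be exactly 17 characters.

Line 1: ['top', 'gentle', 'banana'] (min_width=17, slack=0)
Line 2: ['bear', 'box', 'dirty'] (min_width=14, slack=3)
Line 3: ['take', 'time', 'valley'] (min_width=16, slack=1)
Line 4: ['high', 'soft', 'to', 'or'] (min_width=15, slack=2)
Line 5: ['owl', 'system', 'read'] (min_width=15, slack=2)
Line 6: ['moon'] (min_width=4, slack=13)

Answer: |top gentle banana|
| bear box dirty  |
|take time valley |
| high soft to or |
| owl system read |
|      moon       |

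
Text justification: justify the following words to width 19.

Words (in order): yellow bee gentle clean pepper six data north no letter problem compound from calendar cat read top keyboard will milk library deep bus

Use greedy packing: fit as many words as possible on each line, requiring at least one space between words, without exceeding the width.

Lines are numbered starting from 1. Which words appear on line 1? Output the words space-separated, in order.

Answer: yellow bee gentle

Derivation:
Line 1: ['yellow', 'bee', 'gentle'] (min_width=17, slack=2)
Line 2: ['clean', 'pepper', 'six'] (min_width=16, slack=3)
Line 3: ['data', 'north', 'no'] (min_width=13, slack=6)
Line 4: ['letter', 'problem'] (min_width=14, slack=5)
Line 5: ['compound', 'from'] (min_width=13, slack=6)
Line 6: ['calendar', 'cat', 'read'] (min_width=17, slack=2)
Line 7: ['top', 'keyboard', 'will'] (min_width=17, slack=2)
Line 8: ['milk', 'library', 'deep'] (min_width=17, slack=2)
Line 9: ['bus'] (min_width=3, slack=16)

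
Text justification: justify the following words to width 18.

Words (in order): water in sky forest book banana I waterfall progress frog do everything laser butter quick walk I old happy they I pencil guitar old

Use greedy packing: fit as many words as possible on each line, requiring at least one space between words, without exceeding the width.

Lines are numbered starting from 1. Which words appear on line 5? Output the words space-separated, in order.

Answer: everything laser

Derivation:
Line 1: ['water', 'in', 'sky'] (min_width=12, slack=6)
Line 2: ['forest', 'book', 'banana'] (min_width=18, slack=0)
Line 3: ['I', 'waterfall'] (min_width=11, slack=7)
Line 4: ['progress', 'frog', 'do'] (min_width=16, slack=2)
Line 5: ['everything', 'laser'] (min_width=16, slack=2)
Line 6: ['butter', 'quick', 'walk'] (min_width=17, slack=1)
Line 7: ['I', 'old', 'happy', 'they', 'I'] (min_width=18, slack=0)
Line 8: ['pencil', 'guitar', 'old'] (min_width=17, slack=1)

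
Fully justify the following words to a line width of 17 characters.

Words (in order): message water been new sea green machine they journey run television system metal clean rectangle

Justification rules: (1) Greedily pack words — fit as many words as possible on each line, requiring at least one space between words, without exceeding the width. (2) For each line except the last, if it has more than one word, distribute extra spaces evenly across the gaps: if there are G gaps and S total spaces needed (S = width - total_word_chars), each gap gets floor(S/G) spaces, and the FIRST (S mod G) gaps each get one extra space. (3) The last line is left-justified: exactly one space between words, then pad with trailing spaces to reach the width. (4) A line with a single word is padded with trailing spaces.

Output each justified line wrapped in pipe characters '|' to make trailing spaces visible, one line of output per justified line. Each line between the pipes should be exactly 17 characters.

Line 1: ['message', 'water'] (min_width=13, slack=4)
Line 2: ['been', 'new', 'sea'] (min_width=12, slack=5)
Line 3: ['green', 'machine'] (min_width=13, slack=4)
Line 4: ['they', 'journey', 'run'] (min_width=16, slack=1)
Line 5: ['television', 'system'] (min_width=17, slack=0)
Line 6: ['metal', 'clean'] (min_width=11, slack=6)
Line 7: ['rectangle'] (min_width=9, slack=8)

Answer: |message     water|
|been    new   sea|
|green     machine|
|they  journey run|
|television system|
|metal       clean|
|rectangle        |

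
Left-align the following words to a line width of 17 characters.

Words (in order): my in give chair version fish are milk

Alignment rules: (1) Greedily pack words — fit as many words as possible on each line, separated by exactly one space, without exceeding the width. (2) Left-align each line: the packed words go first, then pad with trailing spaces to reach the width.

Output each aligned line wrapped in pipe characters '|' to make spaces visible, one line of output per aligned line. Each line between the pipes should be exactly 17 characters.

Line 1: ['my', 'in', 'give', 'chair'] (min_width=16, slack=1)
Line 2: ['version', 'fish', 'are'] (min_width=16, slack=1)
Line 3: ['milk'] (min_width=4, slack=13)

Answer: |my in give chair |
|version fish are |
|milk             |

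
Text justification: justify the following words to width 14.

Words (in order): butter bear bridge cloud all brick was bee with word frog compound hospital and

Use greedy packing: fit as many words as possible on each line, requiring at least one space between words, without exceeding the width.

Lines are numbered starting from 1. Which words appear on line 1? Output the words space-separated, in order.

Line 1: ['butter', 'bear'] (min_width=11, slack=3)
Line 2: ['bridge', 'cloud'] (min_width=12, slack=2)
Line 3: ['all', 'brick', 'was'] (min_width=13, slack=1)
Line 4: ['bee', 'with', 'word'] (min_width=13, slack=1)
Line 5: ['frog', 'compound'] (min_width=13, slack=1)
Line 6: ['hospital', 'and'] (min_width=12, slack=2)

Answer: butter bear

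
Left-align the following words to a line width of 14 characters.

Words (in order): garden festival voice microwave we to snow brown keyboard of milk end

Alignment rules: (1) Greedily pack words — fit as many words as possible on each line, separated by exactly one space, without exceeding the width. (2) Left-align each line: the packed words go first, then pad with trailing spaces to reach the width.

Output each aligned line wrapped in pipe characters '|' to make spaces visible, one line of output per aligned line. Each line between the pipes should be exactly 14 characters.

Line 1: ['garden'] (min_width=6, slack=8)
Line 2: ['festival', 'voice'] (min_width=14, slack=0)
Line 3: ['microwave', 'we'] (min_width=12, slack=2)
Line 4: ['to', 'snow', 'brown'] (min_width=13, slack=1)
Line 5: ['keyboard', 'of'] (min_width=11, slack=3)
Line 6: ['milk', 'end'] (min_width=8, slack=6)

Answer: |garden        |
|festival voice|
|microwave we  |
|to snow brown |
|keyboard of   |
|milk end      |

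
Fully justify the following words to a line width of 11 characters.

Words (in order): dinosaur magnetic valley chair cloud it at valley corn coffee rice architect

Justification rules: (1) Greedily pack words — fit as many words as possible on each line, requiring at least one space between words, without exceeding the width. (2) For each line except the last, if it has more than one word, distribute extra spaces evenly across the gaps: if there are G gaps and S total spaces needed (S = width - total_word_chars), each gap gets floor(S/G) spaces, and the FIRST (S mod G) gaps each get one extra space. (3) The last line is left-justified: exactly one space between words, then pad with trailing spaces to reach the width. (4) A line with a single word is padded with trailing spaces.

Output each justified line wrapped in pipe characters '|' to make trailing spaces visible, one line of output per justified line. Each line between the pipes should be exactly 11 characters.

Answer: |dinosaur   |
|magnetic   |
|valley     |
|chair cloud|
|it       at|
|valley corn|
|coffee rice|
|architect  |

Derivation:
Line 1: ['dinosaur'] (min_width=8, slack=3)
Line 2: ['magnetic'] (min_width=8, slack=3)
Line 3: ['valley'] (min_width=6, slack=5)
Line 4: ['chair', 'cloud'] (min_width=11, slack=0)
Line 5: ['it', 'at'] (min_width=5, slack=6)
Line 6: ['valley', 'corn'] (min_width=11, slack=0)
Line 7: ['coffee', 'rice'] (min_width=11, slack=0)
Line 8: ['architect'] (min_width=9, slack=2)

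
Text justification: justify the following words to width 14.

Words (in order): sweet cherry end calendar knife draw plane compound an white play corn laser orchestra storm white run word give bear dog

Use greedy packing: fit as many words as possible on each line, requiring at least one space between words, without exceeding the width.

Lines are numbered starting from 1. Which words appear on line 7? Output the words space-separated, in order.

Line 1: ['sweet', 'cherry'] (min_width=12, slack=2)
Line 2: ['end', 'calendar'] (min_width=12, slack=2)
Line 3: ['knife', 'draw'] (min_width=10, slack=4)
Line 4: ['plane', 'compound'] (min_width=14, slack=0)
Line 5: ['an', 'white', 'play'] (min_width=13, slack=1)
Line 6: ['corn', 'laser'] (min_width=10, slack=4)
Line 7: ['orchestra'] (min_width=9, slack=5)
Line 8: ['storm', 'white'] (min_width=11, slack=3)
Line 9: ['run', 'word', 'give'] (min_width=13, slack=1)
Line 10: ['bear', 'dog'] (min_width=8, slack=6)

Answer: orchestra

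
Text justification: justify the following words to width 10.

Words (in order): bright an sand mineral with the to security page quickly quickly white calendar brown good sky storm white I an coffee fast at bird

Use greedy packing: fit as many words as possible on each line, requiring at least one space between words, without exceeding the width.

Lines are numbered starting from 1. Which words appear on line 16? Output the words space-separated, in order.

Line 1: ['bright', 'an'] (min_width=9, slack=1)
Line 2: ['sand'] (min_width=4, slack=6)
Line 3: ['mineral'] (min_width=7, slack=3)
Line 4: ['with', 'the'] (min_width=8, slack=2)
Line 5: ['to'] (min_width=2, slack=8)
Line 6: ['security'] (min_width=8, slack=2)
Line 7: ['page'] (min_width=4, slack=6)
Line 8: ['quickly'] (min_width=7, slack=3)
Line 9: ['quickly'] (min_width=7, slack=3)
Line 10: ['white'] (min_width=5, slack=5)
Line 11: ['calendar'] (min_width=8, slack=2)
Line 12: ['brown', 'good'] (min_width=10, slack=0)
Line 13: ['sky', 'storm'] (min_width=9, slack=1)
Line 14: ['white', 'I', 'an'] (min_width=10, slack=0)
Line 15: ['coffee'] (min_width=6, slack=4)
Line 16: ['fast', 'at'] (min_width=7, slack=3)
Line 17: ['bird'] (min_width=4, slack=6)

Answer: fast at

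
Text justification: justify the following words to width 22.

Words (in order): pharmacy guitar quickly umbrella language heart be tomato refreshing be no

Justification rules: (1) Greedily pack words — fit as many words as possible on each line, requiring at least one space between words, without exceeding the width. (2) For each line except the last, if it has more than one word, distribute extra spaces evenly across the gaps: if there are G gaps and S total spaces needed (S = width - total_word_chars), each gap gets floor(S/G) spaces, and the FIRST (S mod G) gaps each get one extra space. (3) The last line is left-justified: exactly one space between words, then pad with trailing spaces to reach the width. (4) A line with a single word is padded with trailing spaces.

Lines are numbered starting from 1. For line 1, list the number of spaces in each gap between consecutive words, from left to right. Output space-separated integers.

Answer: 8

Derivation:
Line 1: ['pharmacy', 'guitar'] (min_width=15, slack=7)
Line 2: ['quickly', 'umbrella'] (min_width=16, slack=6)
Line 3: ['language', 'heart', 'be'] (min_width=17, slack=5)
Line 4: ['tomato', 'refreshing', 'be'] (min_width=20, slack=2)
Line 5: ['no'] (min_width=2, slack=20)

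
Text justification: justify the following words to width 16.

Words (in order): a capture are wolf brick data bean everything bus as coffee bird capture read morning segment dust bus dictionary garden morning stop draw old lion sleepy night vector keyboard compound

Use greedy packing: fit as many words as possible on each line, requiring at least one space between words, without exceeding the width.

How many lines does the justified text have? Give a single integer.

Answer: 14

Derivation:
Line 1: ['a', 'capture', 'are'] (min_width=13, slack=3)
Line 2: ['wolf', 'brick', 'data'] (min_width=15, slack=1)
Line 3: ['bean', 'everything'] (min_width=15, slack=1)
Line 4: ['bus', 'as', 'coffee'] (min_width=13, slack=3)
Line 5: ['bird', 'capture'] (min_width=12, slack=4)
Line 6: ['read', 'morning'] (min_width=12, slack=4)
Line 7: ['segment', 'dust', 'bus'] (min_width=16, slack=0)
Line 8: ['dictionary'] (min_width=10, slack=6)
Line 9: ['garden', 'morning'] (min_width=14, slack=2)
Line 10: ['stop', 'draw', 'old'] (min_width=13, slack=3)
Line 11: ['lion', 'sleepy'] (min_width=11, slack=5)
Line 12: ['night', 'vector'] (min_width=12, slack=4)
Line 13: ['keyboard'] (min_width=8, slack=8)
Line 14: ['compound'] (min_width=8, slack=8)
Total lines: 14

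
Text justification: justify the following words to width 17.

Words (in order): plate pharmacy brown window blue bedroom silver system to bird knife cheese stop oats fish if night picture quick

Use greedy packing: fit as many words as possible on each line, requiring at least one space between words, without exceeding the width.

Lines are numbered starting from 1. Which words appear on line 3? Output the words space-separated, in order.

Line 1: ['plate', 'pharmacy'] (min_width=14, slack=3)
Line 2: ['brown', 'window', 'blue'] (min_width=17, slack=0)
Line 3: ['bedroom', 'silver'] (min_width=14, slack=3)
Line 4: ['system', 'to', 'bird'] (min_width=14, slack=3)
Line 5: ['knife', 'cheese', 'stop'] (min_width=17, slack=0)
Line 6: ['oats', 'fish', 'if'] (min_width=12, slack=5)
Line 7: ['night', 'picture'] (min_width=13, slack=4)
Line 8: ['quick'] (min_width=5, slack=12)

Answer: bedroom silver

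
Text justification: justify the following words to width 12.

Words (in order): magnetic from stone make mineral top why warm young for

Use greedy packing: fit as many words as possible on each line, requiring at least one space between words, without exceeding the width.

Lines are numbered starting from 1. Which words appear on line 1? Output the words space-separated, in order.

Answer: magnetic

Derivation:
Line 1: ['magnetic'] (min_width=8, slack=4)
Line 2: ['from', 'stone'] (min_width=10, slack=2)
Line 3: ['make', 'mineral'] (min_width=12, slack=0)
Line 4: ['top', 'why', 'warm'] (min_width=12, slack=0)
Line 5: ['young', 'for'] (min_width=9, slack=3)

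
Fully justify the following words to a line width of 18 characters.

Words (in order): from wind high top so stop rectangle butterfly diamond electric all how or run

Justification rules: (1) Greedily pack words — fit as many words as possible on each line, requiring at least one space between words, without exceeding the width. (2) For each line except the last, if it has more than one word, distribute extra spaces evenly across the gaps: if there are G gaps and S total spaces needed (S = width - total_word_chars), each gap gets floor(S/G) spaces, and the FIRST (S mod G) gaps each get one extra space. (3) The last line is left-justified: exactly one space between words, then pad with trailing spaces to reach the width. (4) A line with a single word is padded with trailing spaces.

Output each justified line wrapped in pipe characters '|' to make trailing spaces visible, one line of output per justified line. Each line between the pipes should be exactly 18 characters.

Line 1: ['from', 'wind', 'high', 'top'] (min_width=18, slack=0)
Line 2: ['so', 'stop', 'rectangle'] (min_width=17, slack=1)
Line 3: ['butterfly', 'diamond'] (min_width=17, slack=1)
Line 4: ['electric', 'all', 'how'] (min_width=16, slack=2)
Line 5: ['or', 'run'] (min_width=6, slack=12)

Answer: |from wind high top|
|so  stop rectangle|
|butterfly  diamond|
|electric  all  how|
|or run            |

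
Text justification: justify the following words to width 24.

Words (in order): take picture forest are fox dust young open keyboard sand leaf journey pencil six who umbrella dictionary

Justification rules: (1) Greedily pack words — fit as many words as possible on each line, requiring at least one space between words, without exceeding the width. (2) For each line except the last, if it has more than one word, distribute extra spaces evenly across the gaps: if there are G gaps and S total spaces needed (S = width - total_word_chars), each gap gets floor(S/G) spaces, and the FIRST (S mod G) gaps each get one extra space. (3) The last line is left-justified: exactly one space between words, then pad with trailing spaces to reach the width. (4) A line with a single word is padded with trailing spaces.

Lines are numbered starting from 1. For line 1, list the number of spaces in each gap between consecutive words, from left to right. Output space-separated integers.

Line 1: ['take', 'picture', 'forest', 'are'] (min_width=23, slack=1)
Line 2: ['fox', 'dust', 'young', 'open'] (min_width=19, slack=5)
Line 3: ['keyboard', 'sand', 'leaf'] (min_width=18, slack=6)
Line 4: ['journey', 'pencil', 'six', 'who'] (min_width=22, slack=2)
Line 5: ['umbrella', 'dictionary'] (min_width=19, slack=5)

Answer: 2 1 1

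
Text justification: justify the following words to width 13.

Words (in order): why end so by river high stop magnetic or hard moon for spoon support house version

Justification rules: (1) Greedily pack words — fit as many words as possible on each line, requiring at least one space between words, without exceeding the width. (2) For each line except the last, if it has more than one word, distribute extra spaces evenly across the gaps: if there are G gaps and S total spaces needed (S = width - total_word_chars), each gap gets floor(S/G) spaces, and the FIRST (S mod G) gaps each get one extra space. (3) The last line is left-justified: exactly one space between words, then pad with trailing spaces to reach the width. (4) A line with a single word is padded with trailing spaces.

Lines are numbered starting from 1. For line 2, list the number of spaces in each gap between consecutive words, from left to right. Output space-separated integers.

Answer: 4

Derivation:
Line 1: ['why', 'end', 'so', 'by'] (min_width=13, slack=0)
Line 2: ['river', 'high'] (min_width=10, slack=3)
Line 3: ['stop', 'magnetic'] (min_width=13, slack=0)
Line 4: ['or', 'hard', 'moon'] (min_width=12, slack=1)
Line 5: ['for', 'spoon'] (min_width=9, slack=4)
Line 6: ['support', 'house'] (min_width=13, slack=0)
Line 7: ['version'] (min_width=7, slack=6)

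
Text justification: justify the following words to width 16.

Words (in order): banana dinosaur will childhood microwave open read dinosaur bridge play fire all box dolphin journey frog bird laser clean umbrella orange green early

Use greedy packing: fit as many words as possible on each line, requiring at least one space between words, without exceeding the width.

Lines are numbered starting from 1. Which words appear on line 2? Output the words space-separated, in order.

Answer: will childhood

Derivation:
Line 1: ['banana', 'dinosaur'] (min_width=15, slack=1)
Line 2: ['will', 'childhood'] (min_width=14, slack=2)
Line 3: ['microwave', 'open'] (min_width=14, slack=2)
Line 4: ['read', 'dinosaur'] (min_width=13, slack=3)
Line 5: ['bridge', 'play', 'fire'] (min_width=16, slack=0)
Line 6: ['all', 'box', 'dolphin'] (min_width=15, slack=1)
Line 7: ['journey', 'frog'] (min_width=12, slack=4)
Line 8: ['bird', 'laser', 'clean'] (min_width=16, slack=0)
Line 9: ['umbrella', 'orange'] (min_width=15, slack=1)
Line 10: ['green', 'early'] (min_width=11, slack=5)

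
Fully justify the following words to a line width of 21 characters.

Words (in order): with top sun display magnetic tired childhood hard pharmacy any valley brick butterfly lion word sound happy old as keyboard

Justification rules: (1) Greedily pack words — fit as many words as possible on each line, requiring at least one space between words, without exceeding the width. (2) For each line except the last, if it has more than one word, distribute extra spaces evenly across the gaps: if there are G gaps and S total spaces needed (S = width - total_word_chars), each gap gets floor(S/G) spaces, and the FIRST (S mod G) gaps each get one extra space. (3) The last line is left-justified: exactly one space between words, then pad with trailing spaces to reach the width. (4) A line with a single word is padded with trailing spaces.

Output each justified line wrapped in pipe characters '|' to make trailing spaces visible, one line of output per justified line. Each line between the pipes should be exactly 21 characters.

Line 1: ['with', 'top', 'sun', 'display'] (min_width=20, slack=1)
Line 2: ['magnetic', 'tired'] (min_width=14, slack=7)
Line 3: ['childhood', 'hard'] (min_width=14, slack=7)
Line 4: ['pharmacy', 'any', 'valley'] (min_width=19, slack=2)
Line 5: ['brick', 'butterfly', 'lion'] (min_width=20, slack=1)
Line 6: ['word', 'sound', 'happy', 'old'] (min_width=20, slack=1)
Line 7: ['as', 'keyboard'] (min_width=11, slack=10)

Answer: |with  top sun display|
|magnetic        tired|
|childhood        hard|
|pharmacy  any  valley|
|brick  butterfly lion|
|word  sound happy old|
|as keyboard          |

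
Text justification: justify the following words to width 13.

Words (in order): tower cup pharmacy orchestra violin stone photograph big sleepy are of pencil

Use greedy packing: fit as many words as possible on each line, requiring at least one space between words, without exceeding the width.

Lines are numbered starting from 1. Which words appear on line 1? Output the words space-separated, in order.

Line 1: ['tower', 'cup'] (min_width=9, slack=4)
Line 2: ['pharmacy'] (min_width=8, slack=5)
Line 3: ['orchestra'] (min_width=9, slack=4)
Line 4: ['violin', 'stone'] (min_width=12, slack=1)
Line 5: ['photograph'] (min_width=10, slack=3)
Line 6: ['big', 'sleepy'] (min_width=10, slack=3)
Line 7: ['are', 'of', 'pencil'] (min_width=13, slack=0)

Answer: tower cup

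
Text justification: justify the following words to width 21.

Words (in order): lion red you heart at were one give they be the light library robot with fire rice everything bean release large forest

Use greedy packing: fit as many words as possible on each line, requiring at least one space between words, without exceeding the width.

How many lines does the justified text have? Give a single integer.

Answer: 6

Derivation:
Line 1: ['lion', 'red', 'you', 'heart', 'at'] (min_width=21, slack=0)
Line 2: ['were', 'one', 'give', 'they', 'be'] (min_width=21, slack=0)
Line 3: ['the', 'light', 'library'] (min_width=17, slack=4)
Line 4: ['robot', 'with', 'fire', 'rice'] (min_width=20, slack=1)
Line 5: ['everything', 'bean'] (min_width=15, slack=6)
Line 6: ['release', 'large', 'forest'] (min_width=20, slack=1)
Total lines: 6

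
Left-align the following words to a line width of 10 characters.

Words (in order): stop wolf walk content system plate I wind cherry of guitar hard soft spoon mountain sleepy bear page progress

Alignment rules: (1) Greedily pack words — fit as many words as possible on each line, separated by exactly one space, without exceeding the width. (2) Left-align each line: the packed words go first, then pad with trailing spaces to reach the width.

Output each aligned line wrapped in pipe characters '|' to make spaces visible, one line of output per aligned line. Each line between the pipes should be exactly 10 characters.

Answer: |stop wolf |
|walk      |
|content   |
|system    |
|plate I   |
|wind      |
|cherry of |
|guitar    |
|hard soft |
|spoon     |
|mountain  |
|sleepy    |
|bear page |
|progress  |

Derivation:
Line 1: ['stop', 'wolf'] (min_width=9, slack=1)
Line 2: ['walk'] (min_width=4, slack=6)
Line 3: ['content'] (min_width=7, slack=3)
Line 4: ['system'] (min_width=6, slack=4)
Line 5: ['plate', 'I'] (min_width=7, slack=3)
Line 6: ['wind'] (min_width=4, slack=6)
Line 7: ['cherry', 'of'] (min_width=9, slack=1)
Line 8: ['guitar'] (min_width=6, slack=4)
Line 9: ['hard', 'soft'] (min_width=9, slack=1)
Line 10: ['spoon'] (min_width=5, slack=5)
Line 11: ['mountain'] (min_width=8, slack=2)
Line 12: ['sleepy'] (min_width=6, slack=4)
Line 13: ['bear', 'page'] (min_width=9, slack=1)
Line 14: ['progress'] (min_width=8, slack=2)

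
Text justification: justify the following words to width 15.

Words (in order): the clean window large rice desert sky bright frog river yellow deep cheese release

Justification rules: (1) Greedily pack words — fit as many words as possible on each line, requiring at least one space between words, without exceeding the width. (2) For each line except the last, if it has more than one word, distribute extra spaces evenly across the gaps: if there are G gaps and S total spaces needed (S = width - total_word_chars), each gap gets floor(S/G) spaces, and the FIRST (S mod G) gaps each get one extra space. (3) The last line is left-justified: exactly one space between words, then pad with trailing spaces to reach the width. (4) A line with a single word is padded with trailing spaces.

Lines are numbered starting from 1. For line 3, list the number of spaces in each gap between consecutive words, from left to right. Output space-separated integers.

Answer: 1 1

Derivation:
Line 1: ['the', 'clean'] (min_width=9, slack=6)
Line 2: ['window', 'large'] (min_width=12, slack=3)
Line 3: ['rice', 'desert', 'sky'] (min_width=15, slack=0)
Line 4: ['bright', 'frog'] (min_width=11, slack=4)
Line 5: ['river', 'yellow'] (min_width=12, slack=3)
Line 6: ['deep', 'cheese'] (min_width=11, slack=4)
Line 7: ['release'] (min_width=7, slack=8)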